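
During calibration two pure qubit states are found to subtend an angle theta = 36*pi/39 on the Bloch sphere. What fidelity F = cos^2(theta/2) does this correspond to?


For states separated by angle theta on Bloch sphere:
F = cos^2(theta/2)
theta = 36*pi/39 = 2.8999
theta/2 = 1.4500
cos(theta/2) = 0.1205
F = 0.0145

0.0145


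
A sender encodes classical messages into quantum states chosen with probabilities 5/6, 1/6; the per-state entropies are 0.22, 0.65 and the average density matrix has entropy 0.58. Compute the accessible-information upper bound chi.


chi = S(rho) - sum_i p_i * S(rho_i)
Weighted entropy = 5/6 * 0.22 + 1/6 * 0.65
= 0.2917
chi = 0.58 - 0.2917
= 0.2883

0.2883


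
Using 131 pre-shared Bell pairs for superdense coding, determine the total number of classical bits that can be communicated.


Superdense coding allows 2 classical bits per shared entangled pair.
131 pair(s) -> 2 * 131 = 262 classical bits

262


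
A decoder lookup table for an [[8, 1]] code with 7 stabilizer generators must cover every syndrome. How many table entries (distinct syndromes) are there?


Each stabilizer generator gives a binary (+1 or -1) measurement outcome.
With 7 independent generators:
Total syndromes = 2^7
= 128

128


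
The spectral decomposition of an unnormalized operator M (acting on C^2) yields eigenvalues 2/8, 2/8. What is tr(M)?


tr(M) = sum of eigenvalues
= 2/8 + 2/8
= 4/8
= 0.5000

0.5000


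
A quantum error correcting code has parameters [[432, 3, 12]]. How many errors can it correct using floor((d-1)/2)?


Code parameters: [[432, 3, 12]], distance d = 12.
Number of correctable errors = floor((d-1)/2)
= floor((12 - 1)/2)
= floor(11/2)
= 5

5


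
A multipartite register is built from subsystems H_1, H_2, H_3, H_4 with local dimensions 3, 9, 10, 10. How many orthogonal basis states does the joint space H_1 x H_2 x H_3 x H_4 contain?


dim(H_1 x H_2 x H_3 x H_4) = 3 * 9 * 10 * 10
= 27 * 10 * 10
= 270 * 10
= 2700

2700


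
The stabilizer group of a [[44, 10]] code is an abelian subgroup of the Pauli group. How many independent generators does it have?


For an [[n,k]] stabilizer code:
Number of stabilizer generators = n - k
= 44 - 10
= 34

34


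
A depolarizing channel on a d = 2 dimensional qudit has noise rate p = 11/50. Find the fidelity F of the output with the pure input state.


F = (1-p) + p/d
= (1 - 0.2200) + 0.2200/2
= 0.7800 + 0.1100
= 0.8900

0.8900


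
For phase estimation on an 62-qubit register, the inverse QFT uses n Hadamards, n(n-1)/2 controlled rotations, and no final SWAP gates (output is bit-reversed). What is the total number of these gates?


Hadamard gates: 62
Controlled rotations: n*(n-1)/2 = 62*61/2 = 1891
SWAP gates: 0 (omitted)
Total = 62 + 1891
= 1953

1953


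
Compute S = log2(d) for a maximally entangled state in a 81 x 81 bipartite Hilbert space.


For a maximally entangled state in d x d:
S = log2(d) = log2(81)
= 6.3399

6.3399


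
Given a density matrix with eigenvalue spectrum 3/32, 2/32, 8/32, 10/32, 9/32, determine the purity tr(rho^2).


tr(rho^2) = sum of eigenvalues squared
= (3/32)^2 + (2/32)^2 + (8/32)^2 + (10/32)^2 + (9/32)^2
= (9 + 4 + 64 + 100 + 81) / 1024
= 258/1024
= 0.2520

0.2520


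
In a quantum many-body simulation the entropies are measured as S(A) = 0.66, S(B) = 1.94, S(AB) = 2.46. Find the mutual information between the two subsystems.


I(A:B) = S(A) + S(B) - S(AB)
= 0.66 + 1.94 - 2.46
= 0.1400

0.1400


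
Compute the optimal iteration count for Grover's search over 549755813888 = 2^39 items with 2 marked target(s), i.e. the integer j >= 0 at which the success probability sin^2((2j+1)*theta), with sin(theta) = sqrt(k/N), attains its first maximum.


After j Grover iterations the success probability is P(j) = sin^2((2j+1)*theta), where sin(theta) = sqrt(k/N).
N = 2^39 = 549755813888, k = 2
sin(theta) = sqrt(k/N) = 1.907348633e-06
theta = arcsin(sqrt(k/N)) = 1.907348633e-06 rad
P(j) reaches its first maximum when (2j+1)*theta is as close as possible to pi/2, i.e. j = round(pi/(4*theta) - 1/2).
pi/(4*theta) - 1/2 = 411774.3323
(For comparison, the common estimate pi/4 * sqrt(N/k) = 411774.8323; the exact maximiser is used here.)
Optimal iterations = 411774

411774


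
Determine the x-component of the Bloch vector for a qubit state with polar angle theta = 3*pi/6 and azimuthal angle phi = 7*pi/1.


theta = 1.5708, phi = 21.9911
r_x = sin(theta)*cos(phi) = 1.0000 * -1.0000
r_x = -1.0000

-1.0000


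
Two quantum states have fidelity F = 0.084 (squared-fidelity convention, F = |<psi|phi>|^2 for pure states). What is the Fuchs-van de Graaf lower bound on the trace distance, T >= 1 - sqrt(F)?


Fuchs-van de Graaf (squared-fidelity convention): 1 - sqrt(F) <= T <= sqrt(1 - F).
Lower bound: T >= 1 - sqrt(F)
sqrt(F) = sqrt(0.084) = 0.2898
T >= 1 - 0.2898
T >= 0.7102

0.7102


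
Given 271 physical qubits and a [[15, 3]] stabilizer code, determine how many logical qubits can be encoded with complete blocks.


Each code block uses 15 physical qubits for 3 logical qubit(s).
Number of complete blocks = floor(271 / 15) = 18
Logical qubits = 18 * 3
= 54

54


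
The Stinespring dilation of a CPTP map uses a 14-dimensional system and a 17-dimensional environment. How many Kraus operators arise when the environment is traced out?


Tracing out the environment in an orthonormal basis {|i>_E} gives Kraus operators K_i = <i|_E U |0>_E.
Number of Kraus operators = dim(H_env) = d_env
= 17

17


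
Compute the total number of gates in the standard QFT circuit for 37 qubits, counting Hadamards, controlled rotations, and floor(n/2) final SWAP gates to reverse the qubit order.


Hadamard gates: 37
Controlled rotations: n*(n-1)/2 = 37*36/2 = 666
SWAP gates: floor(n/2) = floor(37/2) = 18
Total = 37 + 666 + 18
= 721

721


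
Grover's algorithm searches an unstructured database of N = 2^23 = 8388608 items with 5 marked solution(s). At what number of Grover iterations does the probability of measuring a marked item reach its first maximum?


After j Grover iterations the success probability is P(j) = sin^2((2j+1)*theta), where sin(theta) = sqrt(k/N).
N = 2^23 = 8388608, k = 5
sin(theta) = sqrt(k/N) = 0.0007720404444
theta = arcsin(sqrt(k/N)) = 0.0007720405211 rad
P(j) reaches its first maximum when (2j+1)*theta is as close as possible to pi/2, i.e. j = round(pi/(4*theta) - 1/2).
pi/(4*theta) - 1/2 = 1016.8017
(For comparison, the common estimate pi/4 * sqrt(N/k) = 1017.3018; the exact maximiser is used here.)
Optimal iterations = 1017

1017


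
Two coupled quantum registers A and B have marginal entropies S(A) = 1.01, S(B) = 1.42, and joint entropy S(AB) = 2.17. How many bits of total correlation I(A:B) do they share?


I(A:B) = S(A) + S(B) - S(AB)
= 1.01 + 1.42 - 2.17
= 0.2600

0.2600


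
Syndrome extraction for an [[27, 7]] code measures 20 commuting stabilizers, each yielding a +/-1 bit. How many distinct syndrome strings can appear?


Each stabilizer generator gives a binary (+1 or -1) measurement outcome.
With 20 independent generators:
Total syndromes = 2^20
= 1048576

1048576


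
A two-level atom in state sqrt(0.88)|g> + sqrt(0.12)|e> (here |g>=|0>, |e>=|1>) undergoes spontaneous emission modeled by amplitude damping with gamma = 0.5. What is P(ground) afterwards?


For amplitude damping with parameter gamma on state sqrt(a)|0> + sqrt(b)|1>:
alpha^2 = 0.88, beta^2 = 0.12
P(|0>) = alpha^2 + gamma * beta^2
= 0.88 + 0.5 * 0.12
= 0.88 + 0.0600
= 0.9400

0.9400


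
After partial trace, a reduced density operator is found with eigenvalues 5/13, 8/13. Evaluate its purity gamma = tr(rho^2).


tr(rho^2) = sum of eigenvalues squared
= (5/13)^2 + (8/13)^2
= (25 + 64) / 169
= 89/169
= 0.5266

0.5266


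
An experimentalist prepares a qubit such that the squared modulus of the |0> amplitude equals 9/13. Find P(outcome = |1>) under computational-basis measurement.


|alpha|^2 = 9/13 = 0.6923
|beta|^2 = 1 - 9/13 = 4/13 = 0.3077
P(|1>) = |beta|^2 = 0.3077

0.3077


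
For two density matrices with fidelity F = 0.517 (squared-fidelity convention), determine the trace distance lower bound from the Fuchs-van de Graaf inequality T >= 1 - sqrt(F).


Fuchs-van de Graaf (squared-fidelity convention): 1 - sqrt(F) <= T <= sqrt(1 - F).
Lower bound: T >= 1 - sqrt(F)
sqrt(F) = sqrt(0.517) = 0.7190
T >= 1 - 0.7190
T >= 0.2810

0.2810


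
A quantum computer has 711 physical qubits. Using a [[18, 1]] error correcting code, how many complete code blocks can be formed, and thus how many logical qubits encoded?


Each code block uses 18 physical qubits for 1 logical qubit(s).
Number of complete blocks = floor(711 / 18) = 39
Logical qubits = 39 * 1
= 39

39


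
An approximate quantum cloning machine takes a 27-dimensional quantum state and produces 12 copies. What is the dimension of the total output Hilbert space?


Output space = H^(tensor 12) where dim(H) = 27
dim = 27^12
= 729 (after 2 factors)
= 19683 (after 3 factors)
= 531441 (after 4 factors)
= 14348907 (after 5 factors)
= 387420489 (after 6 factors)
= 10460353203 (after 7 factors)
= 282429536481 (after 8 factors)
= 7625597484987 (after 9 factors)
= 205891132094649 (after 10 factors)
= 5559060566555523 (after 11 factors)
= 150094635296999121 (after 12 factors)
= 150094635296999121

150094635296999121


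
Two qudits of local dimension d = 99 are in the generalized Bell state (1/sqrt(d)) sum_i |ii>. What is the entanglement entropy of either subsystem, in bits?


For a maximally entangled state in d x d:
S = log2(d) = log2(99)
= 6.6294

6.6294


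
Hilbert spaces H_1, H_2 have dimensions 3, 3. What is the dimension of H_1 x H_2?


dim(H_1 x H_2) = 3 * 3
= 9

9


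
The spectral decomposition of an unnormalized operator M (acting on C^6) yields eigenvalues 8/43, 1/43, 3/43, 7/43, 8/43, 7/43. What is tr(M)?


tr(M) = sum of eigenvalues
= 8/43 + 1/43 + 3/43 + 7/43 + 8/43 + 7/43
= 34/43
= 0.7907

0.7907


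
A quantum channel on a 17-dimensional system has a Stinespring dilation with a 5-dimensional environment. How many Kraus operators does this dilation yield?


Tracing out the environment in an orthonormal basis {|i>_E} gives Kraus operators K_i = <i|_E U |0>_E.
Number of Kraus operators = dim(H_env) = d_env
= 5

5


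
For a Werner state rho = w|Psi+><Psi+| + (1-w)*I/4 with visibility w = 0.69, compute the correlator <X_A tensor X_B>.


|Psi+> = (|01> + |10>)/sqrt(2)
For the pure Bell state, <X_A X_B> = +1 (Bell-state Pauli correlator).
The maximally-mixed part I/4 has tr(I/4 * P tensor P) = 0 for any traceless Pauli P.
So <X_A X_B>_rho = w * (+1) + (1 - w) * 0
= 0.69 * (+1)
= 0.6900

0.6900


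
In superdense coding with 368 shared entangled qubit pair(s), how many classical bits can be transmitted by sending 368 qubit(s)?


Superdense coding allows 2 classical bits per shared entangled pair.
368 pair(s) -> 2 * 368 = 736 classical bits

736


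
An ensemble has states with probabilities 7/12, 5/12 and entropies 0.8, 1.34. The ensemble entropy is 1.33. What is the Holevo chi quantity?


chi = S(rho) - sum_i p_i * S(rho_i)
Weighted entropy = 7/12 * 0.8 + 5/12 * 1.34
= 1.0250
chi = 1.33 - 1.0250
= 0.3050

0.3050


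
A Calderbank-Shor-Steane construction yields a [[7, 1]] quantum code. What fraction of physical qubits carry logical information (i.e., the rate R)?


Code rate R = k/n
= 1/7
= 0.1429

0.1429


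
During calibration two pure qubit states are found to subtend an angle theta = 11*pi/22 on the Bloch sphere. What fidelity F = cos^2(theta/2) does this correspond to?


For states separated by angle theta on Bloch sphere:
F = cos^2(theta/2)
theta = 11*pi/22 = 1.5708
theta/2 = 0.7854
cos(theta/2) = 0.7071
F = 0.5000

0.5000


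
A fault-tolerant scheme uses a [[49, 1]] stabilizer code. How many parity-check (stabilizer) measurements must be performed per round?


For an [[n,k]] stabilizer code:
Number of stabilizer generators = n - k
= 49 - 1
= 48

48


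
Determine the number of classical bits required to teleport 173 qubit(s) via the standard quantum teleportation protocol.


Quantum teleportation requires 2 classical bits per qubit teleported.
173 qubit(s) -> 2 * 173 = 346 classical bits

346


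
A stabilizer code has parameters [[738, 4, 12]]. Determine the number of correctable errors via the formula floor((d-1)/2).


Code parameters: [[738, 4, 12]], distance d = 12.
Number of correctable errors = floor((d-1)/2)
= floor((12 - 1)/2)
= floor(11/2)
= 5

5


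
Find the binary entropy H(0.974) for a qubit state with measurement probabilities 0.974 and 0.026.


S = -p*log2(p) - (1-p)*log2(1-p)
p = 0.9740, 1-p = 0.0260
= -0.9740 * log2(0.9740) - 0.0260 * log2(0.0260)
= -(-0.0370) - (-0.1369)
= 0.1739

0.1739


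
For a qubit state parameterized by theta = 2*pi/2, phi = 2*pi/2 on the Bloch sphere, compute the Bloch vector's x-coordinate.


theta = 3.1416, phi = 3.1416
r_x = sin(theta)*cos(phi) = 0.0000 * -1.0000
r_x = 0.0000

0.0000


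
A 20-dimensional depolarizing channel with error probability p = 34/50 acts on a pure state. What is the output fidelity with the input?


F = (1-p) + p/d
= (1 - 0.6800) + 0.6800/20
= 0.3200 + 0.0340
= 0.3540

0.3540


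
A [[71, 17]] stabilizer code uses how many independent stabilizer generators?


For an [[n,k]] stabilizer code:
Number of stabilizer generators = n - k
= 71 - 17
= 54

54


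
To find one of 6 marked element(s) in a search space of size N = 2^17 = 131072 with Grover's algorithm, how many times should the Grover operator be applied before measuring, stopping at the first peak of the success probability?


After j Grover iterations the success probability is P(j) = sin^2((2j+1)*theta), where sin(theta) = sqrt(k/N).
N = 2^17 = 131072, k = 6
sin(theta) = sqrt(k/N) = 0.006765823467
theta = arcsin(sqrt(k/N)) = 0.006765875087 rad
P(j) reaches its first maximum when (2j+1)*theta is as close as possible to pi/2, i.e. j = round(pi/(4*theta) - 1/2).
pi/(4*theta) - 1/2 = 115.5823
(For comparison, the common estimate pi/4 * sqrt(N/k) = 116.0832; the exact maximiser is used here.)
Optimal iterations = 116

116


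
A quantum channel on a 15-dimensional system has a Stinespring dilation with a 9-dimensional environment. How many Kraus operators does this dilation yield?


Tracing out the environment in an orthonormal basis {|i>_E} gives Kraus operators K_i = <i|_E U |0>_E.
Number of Kraus operators = dim(H_env) = d_env
= 9

9


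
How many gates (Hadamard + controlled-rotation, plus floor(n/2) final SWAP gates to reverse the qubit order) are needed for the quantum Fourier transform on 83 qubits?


Hadamard gates: 83
Controlled rotations: n*(n-1)/2 = 83*82/2 = 3403
SWAP gates: floor(n/2) = floor(83/2) = 41
Total = 83 + 3403 + 41
= 3527

3527


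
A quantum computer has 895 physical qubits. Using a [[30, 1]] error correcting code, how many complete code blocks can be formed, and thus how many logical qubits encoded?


Each code block uses 30 physical qubits for 1 logical qubit(s).
Number of complete blocks = floor(895 / 30) = 29
Logical qubits = 29 * 1
= 29

29


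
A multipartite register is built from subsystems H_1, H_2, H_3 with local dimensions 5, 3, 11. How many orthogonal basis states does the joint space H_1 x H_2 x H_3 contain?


dim(H_1 x H_2 x H_3) = 5 * 3 * 11
= 15 * 11
= 165

165


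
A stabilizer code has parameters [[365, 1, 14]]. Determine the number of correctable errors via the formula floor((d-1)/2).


Code parameters: [[365, 1, 14]], distance d = 14.
Number of correctable errors = floor((d-1)/2)
= floor((14 - 1)/2)
= floor(13/2)
= 6

6


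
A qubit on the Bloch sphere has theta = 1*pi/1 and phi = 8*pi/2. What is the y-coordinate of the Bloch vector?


theta = 3.1416, phi = 12.5664
r_y = sin(theta)*sin(phi) = 0.0000 * 0.0000
r_y = 0.0000

0.0000


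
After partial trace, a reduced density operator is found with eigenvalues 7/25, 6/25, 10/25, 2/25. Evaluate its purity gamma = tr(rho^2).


tr(rho^2) = sum of eigenvalues squared
= (7/25)^2 + (6/25)^2 + (10/25)^2 + (2/25)^2
= (49 + 36 + 100 + 4) / 625
= 189/625
= 0.3024

0.3024


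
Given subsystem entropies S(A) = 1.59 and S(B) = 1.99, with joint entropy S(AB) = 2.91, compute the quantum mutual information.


I(A:B) = S(A) + S(B) - S(AB)
= 1.59 + 1.99 - 2.91
= 0.6700

0.6700


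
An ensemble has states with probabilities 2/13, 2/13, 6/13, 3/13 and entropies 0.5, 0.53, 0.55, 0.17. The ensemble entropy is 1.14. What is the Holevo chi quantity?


chi = S(rho) - sum_i p_i * S(rho_i)
Weighted entropy = 2/13 * 0.5 + 2/13 * 0.53 + 6/13 * 0.55 + 3/13 * 0.17
= 0.4515
chi = 1.14 - 0.4515
= 0.6885

0.6885


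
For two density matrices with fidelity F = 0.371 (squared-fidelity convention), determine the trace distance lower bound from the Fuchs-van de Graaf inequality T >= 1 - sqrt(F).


Fuchs-van de Graaf (squared-fidelity convention): 1 - sqrt(F) <= T <= sqrt(1 - F).
Lower bound: T >= 1 - sqrt(F)
sqrt(F) = sqrt(0.371) = 0.6091
T >= 1 - 0.6091
T >= 0.3909

0.3909


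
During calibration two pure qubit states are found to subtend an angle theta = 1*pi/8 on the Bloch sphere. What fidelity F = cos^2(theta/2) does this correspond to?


For states separated by angle theta on Bloch sphere:
F = cos^2(theta/2)
theta = 1*pi/8 = 0.3927
theta/2 = 0.1963
cos(theta/2) = 0.9808
F = 0.9619

0.9619


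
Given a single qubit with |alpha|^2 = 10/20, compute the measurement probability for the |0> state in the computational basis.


|alpha|^2 = 10/20 = 0.5000
|beta|^2 = 1 - 10/20 = 10/20 = 0.5000
P(|0>) = |alpha|^2 = 0.5000

0.5000


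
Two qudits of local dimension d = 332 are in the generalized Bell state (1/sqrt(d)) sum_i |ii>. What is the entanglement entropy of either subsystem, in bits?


For a maximally entangled state in d x d:
S = log2(d) = log2(332)
= 8.3750

8.3750


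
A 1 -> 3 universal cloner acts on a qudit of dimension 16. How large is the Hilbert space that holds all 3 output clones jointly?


Output space = H^(tensor 3) where dim(H) = 16
dim = 16^3
= 256 (after 2 factors)
= 4096 (after 3 factors)
= 4096

4096


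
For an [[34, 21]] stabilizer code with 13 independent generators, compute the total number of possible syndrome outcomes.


Each stabilizer generator gives a binary (+1 or -1) measurement outcome.
With 13 independent generators:
Total syndromes = 2^13
= 8192

8192


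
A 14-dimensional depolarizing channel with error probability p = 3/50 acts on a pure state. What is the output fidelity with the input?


F = (1-p) + p/d
= (1 - 0.0600) + 0.0600/14
= 0.9400 + 0.0043
= 0.9443

0.9443


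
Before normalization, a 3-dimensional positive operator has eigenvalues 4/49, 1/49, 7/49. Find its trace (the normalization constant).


tr(M) = sum of eigenvalues
= 4/49 + 1/49 + 7/49
= 12/49
= 0.2449

0.2449


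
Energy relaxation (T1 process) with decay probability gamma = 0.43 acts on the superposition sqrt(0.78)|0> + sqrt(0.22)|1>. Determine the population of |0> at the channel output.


For amplitude damping with parameter gamma on state sqrt(a)|0> + sqrt(b)|1>:
alpha^2 = 0.78, beta^2 = 0.22
P(|0>) = alpha^2 + gamma * beta^2
= 0.78 + 0.43 * 0.22
= 0.78 + 0.0946
= 0.8746

0.8746


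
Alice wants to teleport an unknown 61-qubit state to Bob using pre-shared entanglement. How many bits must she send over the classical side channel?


Quantum teleportation requires 2 classical bits per qubit teleported.
61 qubit(s) -> 2 * 61 = 122 classical bits

122


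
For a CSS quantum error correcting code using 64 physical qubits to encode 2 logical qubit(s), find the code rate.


Code rate R = k/n
= 2/64
= 0.0312

0.0312


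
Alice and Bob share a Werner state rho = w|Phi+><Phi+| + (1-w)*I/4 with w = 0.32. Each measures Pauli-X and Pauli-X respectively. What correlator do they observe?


|Phi+> = (|00> + |11>)/sqrt(2)
For the pure Bell state, <X_A X_B> = +1 (Bell-state Pauli correlator).
The maximally-mixed part I/4 has tr(I/4 * P tensor P) = 0 for any traceless Pauli P.
So <X_A X_B>_rho = w * (+1) + (1 - w) * 0
= 0.32 * (+1)
= 0.3200

0.3200


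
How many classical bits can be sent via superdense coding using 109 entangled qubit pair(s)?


Superdense coding allows 2 classical bits per shared entangled pair.
109 pair(s) -> 2 * 109 = 218 classical bits

218


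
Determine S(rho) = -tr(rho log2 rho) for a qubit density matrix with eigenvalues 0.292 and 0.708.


S = -p*log2(p) - (1-p)*log2(1-p)
p = 0.2920, 1-p = 0.7080
= -0.2920 * log2(0.2920) - 0.7080 * log2(0.7080)
= -(-0.5186) - (-0.3527)
= 0.8713

0.8713


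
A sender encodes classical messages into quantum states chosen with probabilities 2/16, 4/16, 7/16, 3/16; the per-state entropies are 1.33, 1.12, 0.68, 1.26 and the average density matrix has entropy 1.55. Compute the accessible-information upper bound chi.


chi = S(rho) - sum_i p_i * S(rho_i)
Weighted entropy = 2/16 * 1.33 + 4/16 * 1.12 + 7/16 * 0.68 + 3/16 * 1.26
= 0.9800
chi = 1.55 - 0.9800
= 0.5700

0.5700


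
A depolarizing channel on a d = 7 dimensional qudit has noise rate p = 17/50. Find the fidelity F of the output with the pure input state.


F = (1-p) + p/d
= (1 - 0.3400) + 0.3400/7
= 0.6600 + 0.0486
= 0.7086

0.7086


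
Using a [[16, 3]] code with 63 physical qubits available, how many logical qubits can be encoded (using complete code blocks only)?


Each code block uses 16 physical qubits for 3 logical qubit(s).
Number of complete blocks = floor(63 / 16) = 3
Logical qubits = 3 * 3
= 9

9


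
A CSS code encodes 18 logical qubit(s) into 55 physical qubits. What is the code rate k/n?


Code rate R = k/n
= 18/55
= 0.3273

0.3273


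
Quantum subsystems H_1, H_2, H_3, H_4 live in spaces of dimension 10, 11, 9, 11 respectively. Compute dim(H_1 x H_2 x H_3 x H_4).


dim(H_1 x H_2 x H_3 x H_4) = 10 * 11 * 9 * 11
= 110 * 9 * 11
= 990 * 11
= 10890

10890


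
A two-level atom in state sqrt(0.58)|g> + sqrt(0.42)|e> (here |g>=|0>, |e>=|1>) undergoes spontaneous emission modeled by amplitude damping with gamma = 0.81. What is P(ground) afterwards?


For amplitude damping with parameter gamma on state sqrt(a)|0> + sqrt(b)|1>:
alpha^2 = 0.58, beta^2 = 0.42
P(|0>) = alpha^2 + gamma * beta^2
= 0.58 + 0.81 * 0.42
= 0.58 + 0.3402
= 0.9202

0.9202


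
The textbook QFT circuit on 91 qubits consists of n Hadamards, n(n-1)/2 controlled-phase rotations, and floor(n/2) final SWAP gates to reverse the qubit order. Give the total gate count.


Hadamard gates: 91
Controlled rotations: n*(n-1)/2 = 91*90/2 = 4095
SWAP gates: floor(n/2) = floor(91/2) = 45
Total = 91 + 4095 + 45
= 4231

4231


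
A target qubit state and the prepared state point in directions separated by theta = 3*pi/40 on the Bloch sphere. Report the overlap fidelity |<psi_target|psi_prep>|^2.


For states separated by angle theta on Bloch sphere:
F = cos^2(theta/2)
theta = 3*pi/40 = 0.2356
theta/2 = 0.1178
cos(theta/2) = 0.9931
F = 0.9862

0.9862


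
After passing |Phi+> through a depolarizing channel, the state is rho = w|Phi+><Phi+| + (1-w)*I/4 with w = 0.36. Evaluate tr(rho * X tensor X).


|Phi+> = (|00> + |11>)/sqrt(2)
For the pure Bell state, <X_A X_B> = +1 (Bell-state Pauli correlator).
The maximally-mixed part I/4 has tr(I/4 * P tensor P) = 0 for any traceless Pauli P.
So <X_A X_B>_rho = w * (+1) + (1 - w) * 0
= 0.36 * (+1)
= 0.3600

0.3600


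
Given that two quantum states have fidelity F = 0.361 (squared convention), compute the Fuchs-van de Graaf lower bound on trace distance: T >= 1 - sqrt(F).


Fuchs-van de Graaf (squared-fidelity convention): 1 - sqrt(F) <= T <= sqrt(1 - F).
Lower bound: T >= 1 - sqrt(F)
sqrt(F) = sqrt(0.361) = 0.6008
T >= 1 - 0.6008
T >= 0.3992

0.3992


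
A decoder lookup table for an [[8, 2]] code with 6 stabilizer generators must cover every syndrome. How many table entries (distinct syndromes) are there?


Each stabilizer generator gives a binary (+1 or -1) measurement outcome.
With 6 independent generators:
Total syndromes = 2^6
= 64

64


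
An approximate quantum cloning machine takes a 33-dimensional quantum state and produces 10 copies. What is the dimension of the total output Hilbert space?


Output space = H^(tensor 10) where dim(H) = 33
dim = 33^10
= 1089 (after 2 factors)
= 35937 (after 3 factors)
= 1185921 (after 4 factors)
= 39135393 (after 5 factors)
= 1291467969 (after 6 factors)
= 42618442977 (after 7 factors)
= 1406408618241 (after 8 factors)
= 46411484401953 (after 9 factors)
= 1531578985264449 (after 10 factors)
= 1531578985264449

1531578985264449


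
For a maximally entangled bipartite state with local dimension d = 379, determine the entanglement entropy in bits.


For a maximally entangled state in d x d:
S = log2(d) = log2(379)
= 8.5661

8.5661


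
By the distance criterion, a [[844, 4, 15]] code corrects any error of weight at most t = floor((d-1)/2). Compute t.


Code parameters: [[844, 4, 15]], distance d = 15.
Number of correctable errors = floor((d-1)/2)
= floor((15 - 1)/2)
= floor(14/2)
= 7

7


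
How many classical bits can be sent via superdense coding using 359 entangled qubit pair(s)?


Superdense coding allows 2 classical bits per shared entangled pair.
359 pair(s) -> 2 * 359 = 718 classical bits

718


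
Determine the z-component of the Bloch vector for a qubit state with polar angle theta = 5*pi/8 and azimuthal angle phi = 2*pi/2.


theta = 1.9635, phi = 3.1416
r_z = cos(theta) = -0.3827

-0.3827


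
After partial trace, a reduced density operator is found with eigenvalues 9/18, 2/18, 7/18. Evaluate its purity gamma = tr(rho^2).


tr(rho^2) = sum of eigenvalues squared
= (9/18)^2 + (2/18)^2 + (7/18)^2
= (81 + 4 + 49) / 324
= 134/324
= 0.4136

0.4136


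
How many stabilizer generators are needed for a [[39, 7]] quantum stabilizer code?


For an [[n,k]] stabilizer code:
Number of stabilizer generators = n - k
= 39 - 7
= 32

32


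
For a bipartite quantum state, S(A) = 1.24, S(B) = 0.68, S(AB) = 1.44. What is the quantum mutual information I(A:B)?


I(A:B) = S(A) + S(B) - S(AB)
= 1.24 + 0.68 - 1.44
= 0.4800

0.4800


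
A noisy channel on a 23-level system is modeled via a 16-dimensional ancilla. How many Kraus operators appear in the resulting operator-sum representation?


Tracing out the environment in an orthonormal basis {|i>_E} gives Kraus operators K_i = <i|_E U |0>_E.
Number of Kraus operators = dim(H_env) = d_env
= 16

16


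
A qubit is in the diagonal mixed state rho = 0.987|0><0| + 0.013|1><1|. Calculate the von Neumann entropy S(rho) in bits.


S = -p*log2(p) - (1-p)*log2(1-p)
p = 0.9870, 1-p = 0.0130
= -0.9870 * log2(0.9870) - 0.0130 * log2(0.0130)
= -(-0.0186) - (-0.0814)
= 0.1001

0.1001


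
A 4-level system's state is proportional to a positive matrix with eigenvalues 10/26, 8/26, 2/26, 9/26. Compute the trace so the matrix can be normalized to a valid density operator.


tr(M) = sum of eigenvalues
= 10/26 + 8/26 + 2/26 + 9/26
= 29/26
= 1.1154

1.1154


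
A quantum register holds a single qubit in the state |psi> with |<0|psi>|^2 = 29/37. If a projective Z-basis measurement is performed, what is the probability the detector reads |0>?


|alpha|^2 = 29/37 = 0.7838
|beta|^2 = 1 - 29/37 = 8/37 = 0.2162
P(|0>) = |alpha|^2 = 0.7838

0.7838


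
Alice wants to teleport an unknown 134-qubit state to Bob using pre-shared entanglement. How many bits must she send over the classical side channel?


Quantum teleportation requires 2 classical bits per qubit teleported.
134 qubit(s) -> 2 * 134 = 268 classical bits

268


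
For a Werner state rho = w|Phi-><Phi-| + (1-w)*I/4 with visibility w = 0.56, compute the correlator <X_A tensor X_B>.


|Phi-> = (|00> - |11>)/sqrt(2)
For the pure Bell state, <X_A X_B> = -1 (Bell-state Pauli correlator).
The maximally-mixed part I/4 has tr(I/4 * P tensor P) = 0 for any traceless Pauli P.
So <X_A X_B>_rho = w * (-1) + (1 - w) * 0
= 0.56 * (-1)
= -0.5600

-0.5600


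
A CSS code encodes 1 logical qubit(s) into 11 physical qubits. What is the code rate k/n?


Code rate R = k/n
= 1/11
= 0.0909

0.0909


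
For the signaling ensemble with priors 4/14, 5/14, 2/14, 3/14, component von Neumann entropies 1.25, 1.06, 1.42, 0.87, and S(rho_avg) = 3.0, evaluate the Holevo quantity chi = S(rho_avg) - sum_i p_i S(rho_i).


chi = S(rho) - sum_i p_i * S(rho_i)
Weighted entropy = 4/14 * 1.25 + 5/14 * 1.06 + 2/14 * 1.42 + 3/14 * 0.87
= 1.1250
chi = 3.0 - 1.1250
= 1.8750

1.8750


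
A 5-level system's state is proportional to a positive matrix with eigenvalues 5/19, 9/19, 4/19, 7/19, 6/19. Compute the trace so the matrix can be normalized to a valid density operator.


tr(M) = sum of eigenvalues
= 5/19 + 9/19 + 4/19 + 7/19 + 6/19
= 31/19
= 1.6316

1.6316


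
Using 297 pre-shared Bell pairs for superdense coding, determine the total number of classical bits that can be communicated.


Superdense coding allows 2 classical bits per shared entangled pair.
297 pair(s) -> 2 * 297 = 594 classical bits

594


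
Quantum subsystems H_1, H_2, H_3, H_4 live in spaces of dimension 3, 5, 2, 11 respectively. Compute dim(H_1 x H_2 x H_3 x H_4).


dim(H_1 x H_2 x H_3 x H_4) = 3 * 5 * 2 * 11
= 15 * 2 * 11
= 30 * 11
= 330

330


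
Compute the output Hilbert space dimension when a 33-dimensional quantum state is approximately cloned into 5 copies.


Output space = H^(tensor 5) where dim(H) = 33
dim = 33^5
= 1089 (after 2 factors)
= 35937 (after 3 factors)
= 1185921 (after 4 factors)
= 39135393 (after 5 factors)
= 39135393

39135393


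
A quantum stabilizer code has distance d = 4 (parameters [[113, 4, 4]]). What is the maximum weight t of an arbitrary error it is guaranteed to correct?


Code parameters: [[113, 4, 4]], distance d = 4.
Number of correctable errors = floor((d-1)/2)
= floor((4 - 1)/2)
= floor(3/2)
= 1

1


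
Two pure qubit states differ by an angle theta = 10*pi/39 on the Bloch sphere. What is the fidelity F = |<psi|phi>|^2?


For states separated by angle theta on Bloch sphere:
F = cos^2(theta/2)
theta = 10*pi/39 = 0.8055
theta/2 = 0.4028
cos(theta/2) = 0.9200
F = 0.8464

0.8464


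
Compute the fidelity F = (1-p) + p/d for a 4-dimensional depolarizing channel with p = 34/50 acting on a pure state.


F = (1-p) + p/d
= (1 - 0.6800) + 0.6800/4
= 0.3200 + 0.1700
= 0.4900

0.4900


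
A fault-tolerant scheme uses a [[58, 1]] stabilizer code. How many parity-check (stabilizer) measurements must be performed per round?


For an [[n,k]] stabilizer code:
Number of stabilizer generators = n - k
= 58 - 1
= 57

57


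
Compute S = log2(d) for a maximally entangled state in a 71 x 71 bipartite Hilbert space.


For a maximally entangled state in d x d:
S = log2(d) = log2(71)
= 6.1497

6.1497


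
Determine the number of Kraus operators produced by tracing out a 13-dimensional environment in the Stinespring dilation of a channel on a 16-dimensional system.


Tracing out the environment in an orthonormal basis {|i>_E} gives Kraus operators K_i = <i|_E U |0>_E.
Number of Kraus operators = dim(H_env) = d_env
= 13

13


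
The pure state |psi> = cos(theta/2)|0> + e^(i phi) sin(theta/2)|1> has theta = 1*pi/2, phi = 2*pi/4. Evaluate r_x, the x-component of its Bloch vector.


theta = 1.5708, phi = 1.5708
r_x = sin(theta)*cos(phi) = 1.0000 * 0.0000
r_x = 0.0000

0.0000


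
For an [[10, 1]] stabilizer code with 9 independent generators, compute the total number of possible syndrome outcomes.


Each stabilizer generator gives a binary (+1 or -1) measurement outcome.
With 9 independent generators:
Total syndromes = 2^9
= 512

512


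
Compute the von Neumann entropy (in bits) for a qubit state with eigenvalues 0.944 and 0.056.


S = -p*log2(p) - (1-p)*log2(1-p)
p = 0.9440, 1-p = 0.0560
= -0.9440 * log2(0.9440) - 0.0560 * log2(0.0560)
= -(-0.0785) - (-0.2329)
= 0.3114

0.3114


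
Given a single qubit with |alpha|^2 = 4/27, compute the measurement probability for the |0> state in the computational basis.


|alpha|^2 = 4/27 = 0.1481
|beta|^2 = 1 - 4/27 = 23/27 = 0.8519
P(|0>) = |alpha|^2 = 0.1481

0.1481


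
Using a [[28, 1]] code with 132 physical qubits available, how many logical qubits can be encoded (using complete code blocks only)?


Each code block uses 28 physical qubits for 1 logical qubit(s).
Number of complete blocks = floor(132 / 28) = 4
Logical qubits = 4 * 1
= 4

4


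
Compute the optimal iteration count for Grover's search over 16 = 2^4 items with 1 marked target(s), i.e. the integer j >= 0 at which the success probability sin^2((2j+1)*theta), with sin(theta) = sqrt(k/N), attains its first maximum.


After j Grover iterations the success probability is P(j) = sin^2((2j+1)*theta), where sin(theta) = sqrt(k/N).
N = 2^4 = 16, k = 1
sin(theta) = sqrt(k/N) = 0.25
theta = arcsin(sqrt(k/N)) = 0.2526802551 rad
P(j) reaches its first maximum when (2j+1)*theta is as close as possible to pi/2, i.e. j = round(pi/(4*theta) - 1/2).
pi/(4*theta) - 1/2 = 2.6083
(For comparison, the common estimate pi/4 * sqrt(N/k) = 3.1416; the exact maximiser is used here.)
Optimal iterations = 3

3


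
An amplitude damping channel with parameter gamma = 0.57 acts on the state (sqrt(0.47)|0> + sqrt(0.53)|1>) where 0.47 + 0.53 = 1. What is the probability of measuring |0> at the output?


For amplitude damping with parameter gamma on state sqrt(a)|0> + sqrt(b)|1>:
alpha^2 = 0.47, beta^2 = 0.53
P(|0>) = alpha^2 + gamma * beta^2
= 0.47 + 0.57 * 0.53
= 0.47 + 0.3021
= 0.7721

0.7721


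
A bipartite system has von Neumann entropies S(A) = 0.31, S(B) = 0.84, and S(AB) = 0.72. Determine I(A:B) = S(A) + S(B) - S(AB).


I(A:B) = S(A) + S(B) - S(AB)
= 0.31 + 0.84 - 0.72
= 0.4300

0.4300


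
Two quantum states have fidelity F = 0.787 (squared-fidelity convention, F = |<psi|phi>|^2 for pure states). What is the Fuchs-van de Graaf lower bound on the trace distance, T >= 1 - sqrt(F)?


Fuchs-van de Graaf (squared-fidelity convention): 1 - sqrt(F) <= T <= sqrt(1 - F).
Lower bound: T >= 1 - sqrt(F)
sqrt(F) = sqrt(0.787) = 0.8871
T >= 1 - 0.8871
T >= 0.1129

0.1129


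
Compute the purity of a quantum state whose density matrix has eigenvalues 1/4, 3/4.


tr(rho^2) = sum of eigenvalues squared
= (1/4)^2 + (3/4)^2
= (1 + 9) / 16
= 10/16
= 0.6250

0.6250


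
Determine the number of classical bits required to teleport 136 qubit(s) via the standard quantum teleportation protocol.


Quantum teleportation requires 2 classical bits per qubit teleported.
136 qubit(s) -> 2 * 136 = 272 classical bits

272


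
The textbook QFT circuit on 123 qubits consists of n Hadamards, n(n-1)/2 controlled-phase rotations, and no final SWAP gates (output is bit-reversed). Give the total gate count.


Hadamard gates: 123
Controlled rotations: n*(n-1)/2 = 123*122/2 = 7503
SWAP gates: 0 (omitted)
Total = 123 + 7503
= 7626

7626


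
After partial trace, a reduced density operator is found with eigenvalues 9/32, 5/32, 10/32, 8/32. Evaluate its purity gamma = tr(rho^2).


tr(rho^2) = sum of eigenvalues squared
= (9/32)^2 + (5/32)^2 + (10/32)^2 + (8/32)^2
= (81 + 25 + 100 + 64) / 1024
= 270/1024
= 0.2637

0.2637


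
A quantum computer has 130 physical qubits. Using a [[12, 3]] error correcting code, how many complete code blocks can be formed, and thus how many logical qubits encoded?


Each code block uses 12 physical qubits for 3 logical qubit(s).
Number of complete blocks = floor(130 / 12) = 10
Logical qubits = 10 * 3
= 30

30


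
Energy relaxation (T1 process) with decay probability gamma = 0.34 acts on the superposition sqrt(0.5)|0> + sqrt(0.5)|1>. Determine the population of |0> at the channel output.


For amplitude damping with parameter gamma on state sqrt(a)|0> + sqrt(b)|1>:
alpha^2 = 0.5, beta^2 = 0.5
P(|0>) = alpha^2 + gamma * beta^2
= 0.5 + 0.34 * 0.5
= 0.5 + 0.1700
= 0.6700

0.6700


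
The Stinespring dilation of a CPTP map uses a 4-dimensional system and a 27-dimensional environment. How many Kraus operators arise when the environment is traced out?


Tracing out the environment in an orthonormal basis {|i>_E} gives Kraus operators K_i = <i|_E U |0>_E.
Number of Kraus operators = dim(H_env) = d_env
= 27

27


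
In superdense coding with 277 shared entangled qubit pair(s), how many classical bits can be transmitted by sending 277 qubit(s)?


Superdense coding allows 2 classical bits per shared entangled pair.
277 pair(s) -> 2 * 277 = 554 classical bits

554


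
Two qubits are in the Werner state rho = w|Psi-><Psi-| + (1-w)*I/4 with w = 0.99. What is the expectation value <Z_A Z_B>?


|Psi-> = (|01> - |10>)/sqrt(2)
For the pure Bell state, <Z_A Z_B> = -1 (Bell-state Pauli correlator).
The maximally-mixed part I/4 has tr(I/4 * P tensor P) = 0 for any traceless Pauli P.
So <Z_A Z_B>_rho = w * (-1) + (1 - w) * 0
= 0.99 * (-1)
= -0.9900

-0.9900


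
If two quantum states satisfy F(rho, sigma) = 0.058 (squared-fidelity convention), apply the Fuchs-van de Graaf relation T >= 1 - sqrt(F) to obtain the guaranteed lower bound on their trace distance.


Fuchs-van de Graaf (squared-fidelity convention): 1 - sqrt(F) <= T <= sqrt(1 - F).
Lower bound: T >= 1 - sqrt(F)
sqrt(F) = sqrt(0.058) = 0.2408
T >= 1 - 0.2408
T >= 0.7592

0.7592


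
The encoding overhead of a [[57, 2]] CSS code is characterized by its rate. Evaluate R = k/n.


Code rate R = k/n
= 2/57
= 0.0351

0.0351


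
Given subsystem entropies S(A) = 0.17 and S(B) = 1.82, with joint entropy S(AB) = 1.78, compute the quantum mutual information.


I(A:B) = S(A) + S(B) - S(AB)
= 0.17 + 1.82 - 1.78
= 0.2100

0.2100


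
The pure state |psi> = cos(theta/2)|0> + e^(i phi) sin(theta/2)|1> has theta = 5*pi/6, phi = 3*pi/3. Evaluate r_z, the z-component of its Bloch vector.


theta = 2.6180, phi = 3.1416
r_z = cos(theta) = -0.8660

-0.8660


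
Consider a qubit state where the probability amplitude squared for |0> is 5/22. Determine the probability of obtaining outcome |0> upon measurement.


|alpha|^2 = 5/22 = 0.2273
|beta|^2 = 1 - 5/22 = 17/22 = 0.7727
P(|0>) = |alpha|^2 = 0.2273

0.2273


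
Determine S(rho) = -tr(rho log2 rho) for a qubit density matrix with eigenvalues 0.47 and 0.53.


S = -p*log2(p) - (1-p)*log2(1-p)
p = 0.4700, 1-p = 0.5300
= -0.4700 * log2(0.4700) - 0.5300 * log2(0.5300)
= -(-0.5120) - (-0.4854)
= 0.9974

0.9974


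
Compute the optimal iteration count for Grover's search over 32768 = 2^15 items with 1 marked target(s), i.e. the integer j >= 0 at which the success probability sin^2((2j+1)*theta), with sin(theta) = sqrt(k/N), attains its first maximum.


After j Grover iterations the success probability is P(j) = sin^2((2j+1)*theta), where sin(theta) = sqrt(k/N).
N = 2^15 = 32768, k = 1
sin(theta) = sqrt(k/N) = 0.005524271728
theta = arcsin(sqrt(k/N)) = 0.005524299826 rad
P(j) reaches its first maximum when (2j+1)*theta is as close as possible to pi/2, i.e. j = round(pi/(4*theta) - 1/2).
pi/(4*theta) - 1/2 = 141.6715
(For comparison, the common estimate pi/4 * sqrt(N/k) = 142.1723; the exact maximiser is used here.)
Optimal iterations = 142

142


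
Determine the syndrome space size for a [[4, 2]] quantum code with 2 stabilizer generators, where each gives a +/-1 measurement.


Each stabilizer generator gives a binary (+1 or -1) measurement outcome.
With 2 independent generators:
Total syndromes = 2^2
= 4

4


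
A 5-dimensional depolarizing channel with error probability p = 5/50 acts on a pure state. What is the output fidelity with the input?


F = (1-p) + p/d
= (1 - 0.1000) + 0.1000/5
= 0.9000 + 0.0200
= 0.9200

0.9200


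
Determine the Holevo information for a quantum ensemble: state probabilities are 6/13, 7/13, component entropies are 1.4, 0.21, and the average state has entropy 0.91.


chi = S(rho) - sum_i p_i * S(rho_i)
Weighted entropy = 6/13 * 1.4 + 7/13 * 0.21
= 0.7592
chi = 0.91 - 0.7592
= 0.1508

0.1508
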